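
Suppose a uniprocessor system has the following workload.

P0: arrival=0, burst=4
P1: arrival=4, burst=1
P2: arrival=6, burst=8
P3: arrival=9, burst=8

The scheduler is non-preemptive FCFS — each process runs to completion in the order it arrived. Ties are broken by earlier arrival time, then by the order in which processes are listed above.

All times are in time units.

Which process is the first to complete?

Timeline: | P0 0-4 | P1 4-5 | idle 5-6 | P2 6-14 | P3 14-22 |
Completion: P0=4  P1=5  P2=14  P3=22
Turnaround (C−A): P0=4  P1=1  P2=8  P3=13
Finish order: P0 → P1 → P2 → P3

P0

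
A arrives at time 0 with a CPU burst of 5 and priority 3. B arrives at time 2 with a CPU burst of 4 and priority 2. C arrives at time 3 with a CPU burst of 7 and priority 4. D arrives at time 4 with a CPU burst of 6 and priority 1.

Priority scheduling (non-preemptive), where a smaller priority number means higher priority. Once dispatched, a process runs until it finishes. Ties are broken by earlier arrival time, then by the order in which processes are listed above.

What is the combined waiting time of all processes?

Schedule: | A 0-5 | D 5-11 | B 11-15 | C 15-22 |
Completion: A=5  B=15  C=22  D=11
Waiting = turnaround − burst: A=0, B=9, C=12, D=1
Total waiting = 0 + 9 + 12 + 1 = 22

22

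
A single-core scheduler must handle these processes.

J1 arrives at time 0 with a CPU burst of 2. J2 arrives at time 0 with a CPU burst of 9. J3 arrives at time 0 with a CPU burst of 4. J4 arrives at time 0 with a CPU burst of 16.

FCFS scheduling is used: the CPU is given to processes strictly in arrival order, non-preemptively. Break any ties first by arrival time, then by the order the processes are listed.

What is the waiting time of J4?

Timeline: | J1 0-2 | J2 2-11 | J3 11-15 | J4 15-31 |
Completion: J1=2  J2=11  J3=15  J4=31
Waiting(J4) = turnaround − burst = 31 − 16 = 15

15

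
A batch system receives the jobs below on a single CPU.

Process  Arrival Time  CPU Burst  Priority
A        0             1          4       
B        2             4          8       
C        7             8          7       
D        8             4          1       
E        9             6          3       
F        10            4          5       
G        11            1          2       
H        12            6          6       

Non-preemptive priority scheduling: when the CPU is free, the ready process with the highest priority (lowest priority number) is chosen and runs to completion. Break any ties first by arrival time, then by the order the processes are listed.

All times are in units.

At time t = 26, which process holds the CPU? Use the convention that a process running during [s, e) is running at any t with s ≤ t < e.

Schedule: | A 0-1 | idle 1-2 | B 2-6 | idle 6-7 | C 7-15 | D 15-19 | G 19-20 | E 20-26 | F 26-30 | H 30-36 |
Completion: A=1  B=6  C=15  D=19  E=26  F=30  G=20  H=36

F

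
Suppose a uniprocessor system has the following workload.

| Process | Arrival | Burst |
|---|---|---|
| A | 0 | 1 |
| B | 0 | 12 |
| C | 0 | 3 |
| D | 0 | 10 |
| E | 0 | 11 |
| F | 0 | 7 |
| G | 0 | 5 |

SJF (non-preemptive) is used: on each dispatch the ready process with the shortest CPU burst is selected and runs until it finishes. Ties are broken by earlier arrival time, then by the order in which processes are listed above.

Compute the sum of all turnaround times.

Schedule: | A 0-1 | C 1-4 | G 4-9 | F 9-16 | D 16-26 | E 26-37 | B 37-49 |
Completion: A=1  B=49  C=4  D=26  E=37  F=16  G=9
Turnaround (C−A): A=1  B=49  C=4  D=26  E=37  F=16  G=9
Turnaround = completion − arrival: A=1, B=49, C=4, D=26, E=37, F=16, G=9
Total turnaround = 1 + 49 + 4 + 26 + 37 + 16 + 9 = 142

142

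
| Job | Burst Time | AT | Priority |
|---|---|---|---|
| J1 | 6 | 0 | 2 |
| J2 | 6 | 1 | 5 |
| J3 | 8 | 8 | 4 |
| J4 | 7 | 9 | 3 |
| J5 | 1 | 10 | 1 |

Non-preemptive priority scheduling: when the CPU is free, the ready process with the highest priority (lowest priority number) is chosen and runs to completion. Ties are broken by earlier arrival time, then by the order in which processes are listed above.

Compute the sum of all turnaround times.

51

Timeline: | J1 0-6 | J2 6-12 | J5 12-13 | J4 13-20 | J3 20-28 |
Completion: J1=6  J2=12  J3=28  J4=20  J5=13
Turnaround (C−A): J1=6  J2=11  J3=20  J4=11  J5=3
Turnaround = completion − arrival: J1=6, J2=11, J3=20, J4=11, J5=3
Total turnaround = 6 + 11 + 20 + 11 + 3 = 51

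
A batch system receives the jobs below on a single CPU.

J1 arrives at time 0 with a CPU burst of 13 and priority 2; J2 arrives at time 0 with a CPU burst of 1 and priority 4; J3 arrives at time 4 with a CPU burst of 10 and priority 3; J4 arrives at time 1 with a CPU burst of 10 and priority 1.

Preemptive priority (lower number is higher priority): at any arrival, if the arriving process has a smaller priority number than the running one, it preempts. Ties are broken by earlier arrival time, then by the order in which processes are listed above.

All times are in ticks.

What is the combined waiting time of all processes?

62

Gantt: | J1 0-1 | J4 1-11 | J1 11-23 | J3 23-33 | J2 33-34 |
Completion: J1=23  J2=34  J3=33  J4=11
Turnaround (C−A): J1=23  J2=34  J3=29  J4=10
Waiting = turnaround − burst: J1=10, J2=33, J3=19, J4=0
Total waiting = 10 + 33 + 19 + 0 = 62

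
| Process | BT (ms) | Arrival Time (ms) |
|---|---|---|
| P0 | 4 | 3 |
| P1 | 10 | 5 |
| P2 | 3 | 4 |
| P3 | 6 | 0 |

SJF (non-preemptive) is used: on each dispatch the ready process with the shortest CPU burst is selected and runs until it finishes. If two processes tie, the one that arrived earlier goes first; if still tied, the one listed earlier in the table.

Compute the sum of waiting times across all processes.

16

Schedule: | P3 0-6 | P2 6-9 | P0 9-13 | P1 13-23 |
Completion: P0=13  P1=23  P2=9  P3=6
Turnaround (C−A): P0=10  P1=18  P2=5  P3=6
Waiting = turnaround − burst: P0=6, P1=8, P2=2, P3=0
Total waiting = 6 + 8 + 2 + 0 = 16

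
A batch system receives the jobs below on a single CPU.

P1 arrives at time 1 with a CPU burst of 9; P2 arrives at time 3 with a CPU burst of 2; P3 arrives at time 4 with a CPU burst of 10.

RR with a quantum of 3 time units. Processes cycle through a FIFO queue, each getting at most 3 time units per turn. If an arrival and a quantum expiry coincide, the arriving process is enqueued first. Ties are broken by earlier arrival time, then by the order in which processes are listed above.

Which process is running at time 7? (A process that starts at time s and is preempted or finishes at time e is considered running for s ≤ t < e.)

P3

Schedule: | idle 0-1 | P1 1-4 | P2 4-6 | P3 6-9 | P1 9-12 | P3 12-15 | P1 15-18 | P3 18-22 |
Completion: P1=18  P2=6  P3=22
Turnaround (C−A): P1=17  P2=3  P3=18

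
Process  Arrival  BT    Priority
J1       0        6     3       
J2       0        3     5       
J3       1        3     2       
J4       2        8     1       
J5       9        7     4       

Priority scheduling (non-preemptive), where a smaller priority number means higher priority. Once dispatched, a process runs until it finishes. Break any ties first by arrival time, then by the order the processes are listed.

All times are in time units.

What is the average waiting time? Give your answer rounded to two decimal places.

Gantt: | J1 0-6 | J4 6-14 | J3 14-17 | J5 17-24 | J2 24-27 |
Completion: J1=6  J2=27  J3=17  J4=14  J5=24
Waiting times: J1=0, J2=24, J3=13, J4=4, J5=8
Average waiting = (0+24+13+4+8) / 5 = 49/5 = 9.80

9.80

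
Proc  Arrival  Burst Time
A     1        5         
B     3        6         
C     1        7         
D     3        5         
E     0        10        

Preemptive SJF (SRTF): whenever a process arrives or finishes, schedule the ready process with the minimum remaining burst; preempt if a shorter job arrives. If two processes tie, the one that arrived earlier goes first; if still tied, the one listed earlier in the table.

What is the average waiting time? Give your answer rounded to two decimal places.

10.00

Schedule: | E 0-1 | A 1-6 | D 6-11 | B 11-17 | C 17-24 | E 24-33 |
Completion: A=6  B=17  C=24  D=11  E=33
Turnaround (C−A): A=5  B=14  C=23  D=8  E=33
Waiting times: A=0, B=8, C=16, D=3, E=23
Average waiting = (0+8+16+3+23) / 5 = 50/5 = 10.00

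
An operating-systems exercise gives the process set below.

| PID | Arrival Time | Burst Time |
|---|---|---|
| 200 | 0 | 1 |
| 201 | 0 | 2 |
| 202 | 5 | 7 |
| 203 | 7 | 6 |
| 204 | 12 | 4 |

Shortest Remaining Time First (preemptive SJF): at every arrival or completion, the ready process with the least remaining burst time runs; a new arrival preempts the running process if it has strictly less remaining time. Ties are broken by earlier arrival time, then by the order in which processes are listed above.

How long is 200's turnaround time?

Schedule: | 200 0-1 | 201 1-3 | idle 3-5 | 202 5-12 | 204 12-16 | 203 16-22 |
Completion: 200=1  201=3  202=12  203=22  204=16
Turnaround(200) = completion − arrival = 1 − 0 = 1

1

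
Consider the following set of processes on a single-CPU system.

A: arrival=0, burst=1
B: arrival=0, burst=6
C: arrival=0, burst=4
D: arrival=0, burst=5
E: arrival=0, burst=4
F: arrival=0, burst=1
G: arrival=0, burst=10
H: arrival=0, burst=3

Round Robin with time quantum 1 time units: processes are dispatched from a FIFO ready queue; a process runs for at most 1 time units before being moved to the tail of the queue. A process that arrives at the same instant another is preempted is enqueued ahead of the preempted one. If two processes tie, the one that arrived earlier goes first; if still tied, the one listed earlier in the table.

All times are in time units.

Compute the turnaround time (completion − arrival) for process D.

Schedule: | A 0-1 | B 1-2 | C 2-3 | D 3-4 | E 4-5 | F 5-6 | G 6-7 | H 7-8 | B 8-9 | C 9-10 | D 10-11 | E 11-12 | G 12-13 | H 13-14 | B 14-15 | C 15-16 | D 16-17 | E 17-18 | G 18-19 | H 19-20 | B 20-21 | C 21-22 | D 22-23 | E 23-24 | G 24-25 | B 25-26 | D 26-27 | G 27-28 | B 28-29 | G 29-34 |
Completion: A=1  B=29  C=22  D=27  E=24  F=6  G=34  H=20
Turnaround(D) = completion − arrival = 27 − 0 = 27

27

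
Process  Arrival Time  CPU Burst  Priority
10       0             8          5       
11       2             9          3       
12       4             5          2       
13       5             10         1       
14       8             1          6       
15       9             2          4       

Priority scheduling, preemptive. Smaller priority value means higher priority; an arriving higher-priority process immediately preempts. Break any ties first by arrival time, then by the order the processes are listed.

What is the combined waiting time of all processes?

Schedule: | 10 0-2 | 11 2-4 | 12 4-5 | 13 5-15 | 12 15-19 | 11 19-26 | 15 26-28 | 10 28-34 | 14 34-35 |
Completion: 10=34  11=26  12=19  13=15  14=35  15=28
Turnaround (C−A): 10=34  11=24  12=15  13=10  14=27  15=19
Waiting = turnaround − burst: 10=26, 11=15, 12=10, 13=0, 14=26, 15=17
Total waiting = 26 + 15 + 10 + 0 + 26 + 17 = 94

94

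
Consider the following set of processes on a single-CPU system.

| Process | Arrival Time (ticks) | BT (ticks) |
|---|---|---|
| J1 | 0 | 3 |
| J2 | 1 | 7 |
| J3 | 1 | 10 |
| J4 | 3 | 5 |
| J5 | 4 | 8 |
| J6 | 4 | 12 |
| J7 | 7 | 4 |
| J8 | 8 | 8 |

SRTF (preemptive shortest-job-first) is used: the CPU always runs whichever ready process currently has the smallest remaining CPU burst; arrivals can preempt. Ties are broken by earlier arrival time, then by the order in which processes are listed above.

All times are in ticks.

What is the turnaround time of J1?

Schedule: | J1 0-3 | J4 3-8 | J7 8-12 | J2 12-19 | J5 19-27 | J8 27-35 | J3 35-45 | J6 45-57 |
Completion: J1=3  J2=19  J3=45  J4=8  J5=27  J6=57  J7=12  J8=35
Turnaround (C−A): J1=3  J2=18  J3=44  J4=5  J5=23  J6=53  J7=5  J8=27
Turnaround(J1) = completion − arrival = 3 − 0 = 3

3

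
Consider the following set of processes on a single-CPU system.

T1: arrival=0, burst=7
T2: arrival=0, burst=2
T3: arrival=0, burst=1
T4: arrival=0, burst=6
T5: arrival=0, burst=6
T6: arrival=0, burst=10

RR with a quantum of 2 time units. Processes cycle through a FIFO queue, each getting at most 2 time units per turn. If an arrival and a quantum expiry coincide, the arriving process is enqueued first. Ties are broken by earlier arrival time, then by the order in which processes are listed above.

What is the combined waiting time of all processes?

85

Gantt: | T1 0-2 | T2 2-4 | T3 4-5 | T4 5-7 | T5 7-9 | T6 9-11 | T1 11-13 | T4 13-15 | T5 15-17 | T6 17-19 | T1 19-21 | T4 21-23 | T5 23-25 | T6 25-27 | T1 27-28 | T6 28-32 |
Completion: T1=28  T2=4  T3=5  T4=23  T5=25  T6=32
Waiting = turnaround − burst: T1=21, T2=2, T3=4, T4=17, T5=19, T6=22
Total waiting = 21 + 2 + 4 + 17 + 19 + 22 = 85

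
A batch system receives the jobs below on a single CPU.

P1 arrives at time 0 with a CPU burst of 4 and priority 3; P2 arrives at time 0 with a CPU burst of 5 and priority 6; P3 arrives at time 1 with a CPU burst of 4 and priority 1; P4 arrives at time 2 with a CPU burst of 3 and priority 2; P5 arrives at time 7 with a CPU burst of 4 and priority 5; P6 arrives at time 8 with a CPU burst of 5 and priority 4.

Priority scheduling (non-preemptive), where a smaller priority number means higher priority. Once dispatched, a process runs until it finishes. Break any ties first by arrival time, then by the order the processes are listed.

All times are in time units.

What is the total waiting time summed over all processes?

Schedule: | P1 0-4 | P3 4-8 | P4 8-11 | P6 11-16 | P5 16-20 | P2 20-25 |
Completion: P1=4  P2=25  P3=8  P4=11  P5=20  P6=16
Turnaround (C−A): P1=4  P2=25  P3=7  P4=9  P5=13  P6=8
Waiting = turnaround − burst: P1=0, P2=20, P3=3, P4=6, P5=9, P6=3
Total waiting = 0 + 20 + 3 + 6 + 9 + 3 = 41

41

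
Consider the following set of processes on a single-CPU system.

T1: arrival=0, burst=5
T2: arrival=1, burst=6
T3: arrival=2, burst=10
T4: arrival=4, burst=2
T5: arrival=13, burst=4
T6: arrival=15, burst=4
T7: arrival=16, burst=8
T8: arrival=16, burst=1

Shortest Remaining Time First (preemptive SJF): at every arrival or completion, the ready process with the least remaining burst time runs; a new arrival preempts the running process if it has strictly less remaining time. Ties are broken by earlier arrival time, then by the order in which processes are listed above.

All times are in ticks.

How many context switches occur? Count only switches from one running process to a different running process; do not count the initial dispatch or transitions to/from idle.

Timeline: | T1 0-5 | T4 5-7 | T2 7-13 | T5 13-17 | T8 17-18 | T6 18-22 | T7 22-30 | T3 30-40 |
Completion: T1=5  T2=13  T3=40  T4=7  T5=17  T6=22  T7=30  T8=18
Turnaround (C−A): T1=5  T2=12  T3=38  T4=3  T5=4  T6=7  T7=14  T8=2

7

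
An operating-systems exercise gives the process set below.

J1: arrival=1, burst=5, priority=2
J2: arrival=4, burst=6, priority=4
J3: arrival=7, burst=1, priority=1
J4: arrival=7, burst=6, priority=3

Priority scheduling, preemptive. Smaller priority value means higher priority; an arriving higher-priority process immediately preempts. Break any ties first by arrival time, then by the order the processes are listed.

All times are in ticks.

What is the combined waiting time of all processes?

Schedule: | idle 0-1 | J1 1-6 | J2 6-7 | J3 7-8 | J4 8-14 | J2 14-19 |
Completion: J1=6  J2=19  J3=8  J4=14
Turnaround (C−A): J1=5  J2=15  J3=1  J4=7
Waiting = turnaround − burst: J1=0, J2=9, J3=0, J4=1
Total waiting = 0 + 9 + 0 + 1 = 10

10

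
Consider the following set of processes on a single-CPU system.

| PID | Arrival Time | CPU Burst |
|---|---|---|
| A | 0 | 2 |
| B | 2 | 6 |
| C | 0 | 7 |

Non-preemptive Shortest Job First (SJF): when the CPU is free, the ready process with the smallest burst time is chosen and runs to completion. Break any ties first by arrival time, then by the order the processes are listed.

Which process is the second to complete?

Timeline: | A 0-2 | B 2-8 | C 8-15 |
Completion: A=2  B=8  C=15
Turnaround (C−A): A=2  B=6  C=15
Finish order: A → B → C

B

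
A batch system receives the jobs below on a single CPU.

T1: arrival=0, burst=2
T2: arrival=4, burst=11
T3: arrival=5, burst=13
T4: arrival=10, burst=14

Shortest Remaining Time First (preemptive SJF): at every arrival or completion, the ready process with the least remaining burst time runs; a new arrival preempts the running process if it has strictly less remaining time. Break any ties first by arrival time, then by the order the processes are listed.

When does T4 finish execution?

Gantt: | T1 0-2 | idle 2-4 | T2 4-15 | T3 15-28 | T4 28-42 |
Completion: T1=2  T2=15  T3=28  T4=42
Turnaround (C−A): T1=2  T2=11  T3=23  T4=32

42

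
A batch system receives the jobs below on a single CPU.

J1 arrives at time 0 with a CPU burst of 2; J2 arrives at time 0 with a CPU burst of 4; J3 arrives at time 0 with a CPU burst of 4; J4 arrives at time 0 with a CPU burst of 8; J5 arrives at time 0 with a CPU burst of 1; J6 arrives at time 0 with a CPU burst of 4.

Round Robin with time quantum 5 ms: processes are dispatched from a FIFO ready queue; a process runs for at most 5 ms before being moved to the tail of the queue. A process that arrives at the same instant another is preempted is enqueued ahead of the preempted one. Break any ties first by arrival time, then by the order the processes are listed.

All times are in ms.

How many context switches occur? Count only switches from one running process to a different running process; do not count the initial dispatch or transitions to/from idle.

6

Schedule: | J1 0-2 | J2 2-6 | J3 6-10 | J4 10-15 | J5 15-16 | J6 16-20 | J4 20-23 |
Completion: J1=2  J2=6  J3=10  J4=23  J5=16  J6=20
Turnaround (C−A): J1=2  J2=6  J3=10  J4=23  J5=16  J6=20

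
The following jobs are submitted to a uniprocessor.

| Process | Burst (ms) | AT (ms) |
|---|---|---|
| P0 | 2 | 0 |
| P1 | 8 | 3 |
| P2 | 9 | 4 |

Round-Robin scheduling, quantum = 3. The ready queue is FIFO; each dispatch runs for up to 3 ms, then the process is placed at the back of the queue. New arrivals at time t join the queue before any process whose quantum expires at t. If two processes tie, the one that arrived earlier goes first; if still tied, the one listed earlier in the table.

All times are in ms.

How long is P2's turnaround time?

16

Gantt: | P0 0-2 | idle 2-3 | P1 3-6 | P2 6-9 | P1 9-12 | P2 12-15 | P1 15-17 | P2 17-20 |
Completion: P0=2  P1=17  P2=20
Turnaround (C−A): P0=2  P1=14  P2=16
Turnaround(P2) = completion − arrival = 20 − 4 = 16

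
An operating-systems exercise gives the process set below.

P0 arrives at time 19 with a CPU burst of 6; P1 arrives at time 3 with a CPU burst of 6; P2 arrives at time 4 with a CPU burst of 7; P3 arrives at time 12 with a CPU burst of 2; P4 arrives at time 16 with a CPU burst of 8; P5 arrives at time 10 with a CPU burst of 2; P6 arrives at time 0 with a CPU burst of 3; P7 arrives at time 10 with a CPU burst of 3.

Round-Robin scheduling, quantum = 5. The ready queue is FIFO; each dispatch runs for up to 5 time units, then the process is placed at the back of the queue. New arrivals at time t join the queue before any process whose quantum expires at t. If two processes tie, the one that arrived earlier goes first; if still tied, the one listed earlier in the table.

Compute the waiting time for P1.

5

Schedule: | P6 0-3 | P1 3-8 | P2 8-13 | P1 13-14 | P5 14-16 | P7 16-19 | P3 19-21 | P2 21-23 | P4 23-28 | P0 28-33 | P4 33-36 | P0 36-37 |
Completion: P0=37  P1=14  P2=23  P3=21  P4=36  P5=16  P6=3  P7=19
Waiting(P1) = turnaround − burst = 11 − 6 = 5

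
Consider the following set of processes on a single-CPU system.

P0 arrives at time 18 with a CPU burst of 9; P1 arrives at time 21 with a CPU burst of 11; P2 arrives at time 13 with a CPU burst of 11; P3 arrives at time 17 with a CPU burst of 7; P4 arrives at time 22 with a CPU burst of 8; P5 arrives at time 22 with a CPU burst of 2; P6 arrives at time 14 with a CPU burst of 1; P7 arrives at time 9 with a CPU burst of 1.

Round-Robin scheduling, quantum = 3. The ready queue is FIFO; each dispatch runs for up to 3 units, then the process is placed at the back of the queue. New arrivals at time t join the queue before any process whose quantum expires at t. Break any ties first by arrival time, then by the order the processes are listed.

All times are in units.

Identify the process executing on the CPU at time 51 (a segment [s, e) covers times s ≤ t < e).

P3

Timeline: | idle 0-9 | P7 9-10 | idle 10-13 | P2 13-16 | P6 16-17 | P2 17-20 | P3 20-23 | P0 23-26 | P2 26-29 | P1 29-32 | P4 32-35 | P5 35-37 | P3 37-40 | P0 40-43 | P2 43-45 | P1 45-48 | P4 48-51 | P3 51-52 | P0 52-55 | P1 55-58 | P4 58-60 | P1 60-62 |
Completion: P0=55  P1=62  P2=45  P3=52  P4=60  P5=37  P6=17  P7=10
Turnaround (C−A): P0=37  P1=41  P2=32  P3=35  P4=38  P5=15  P6=3  P7=1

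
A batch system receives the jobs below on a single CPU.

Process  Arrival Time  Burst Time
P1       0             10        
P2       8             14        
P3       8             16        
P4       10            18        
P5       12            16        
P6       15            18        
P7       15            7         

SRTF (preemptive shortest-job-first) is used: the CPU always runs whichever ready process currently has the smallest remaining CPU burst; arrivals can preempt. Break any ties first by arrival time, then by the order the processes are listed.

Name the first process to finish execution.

P1

Timeline: | P1 0-10 | P2 10-15 | P7 15-22 | P2 22-31 | P3 31-47 | P5 47-63 | P4 63-81 | P6 81-99 |
Completion: P1=10  P2=31  P3=47  P4=81  P5=63  P6=99  P7=22
Turnaround (C−A): P1=10  P2=23  P3=39  P4=71  P5=51  P6=84  P7=7
Finish order: P1 → P7 → P2 → P3 → P5 → P4 → P6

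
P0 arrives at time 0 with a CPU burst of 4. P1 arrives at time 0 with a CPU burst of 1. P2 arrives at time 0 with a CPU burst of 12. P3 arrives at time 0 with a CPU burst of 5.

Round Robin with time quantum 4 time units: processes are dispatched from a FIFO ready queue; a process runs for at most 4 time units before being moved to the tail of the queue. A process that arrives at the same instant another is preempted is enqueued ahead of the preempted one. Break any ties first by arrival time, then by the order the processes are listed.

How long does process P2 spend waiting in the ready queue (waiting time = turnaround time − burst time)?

Timeline: | P0 0-4 | P1 4-5 | P2 5-9 | P3 9-13 | P2 13-17 | P3 17-18 | P2 18-22 |
Completion: P0=4  P1=5  P2=22  P3=18
Waiting(P2) = turnaround − burst = 22 − 12 = 10

10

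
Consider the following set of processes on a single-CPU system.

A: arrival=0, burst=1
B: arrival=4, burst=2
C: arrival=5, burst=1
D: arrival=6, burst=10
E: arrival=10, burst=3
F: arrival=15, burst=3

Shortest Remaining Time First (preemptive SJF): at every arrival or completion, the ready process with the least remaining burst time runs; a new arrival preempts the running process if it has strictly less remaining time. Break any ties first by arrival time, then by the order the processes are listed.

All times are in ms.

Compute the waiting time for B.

Schedule: | A 0-1 | idle 1-4 | B 4-6 | C 6-7 | D 7-10 | E 10-13 | D 13-15 | F 15-18 | D 18-23 |
Completion: A=1  B=6  C=7  D=23  E=13  F=18
Waiting(B) = turnaround − burst = 2 − 2 = 0

0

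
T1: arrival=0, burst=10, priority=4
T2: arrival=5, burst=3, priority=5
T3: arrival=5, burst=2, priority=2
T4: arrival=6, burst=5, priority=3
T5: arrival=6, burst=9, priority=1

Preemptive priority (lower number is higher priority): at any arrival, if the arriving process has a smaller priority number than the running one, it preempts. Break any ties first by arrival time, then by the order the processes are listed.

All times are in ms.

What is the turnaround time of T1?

Schedule: | T1 0-5 | T3 5-6 | T5 6-15 | T3 15-16 | T4 16-21 | T1 21-26 | T2 26-29 |
Completion: T1=26  T2=29  T3=16  T4=21  T5=15
Turnaround (C−A): T1=26  T2=24  T3=11  T4=15  T5=9
Turnaround(T1) = completion − arrival = 26 − 0 = 26

26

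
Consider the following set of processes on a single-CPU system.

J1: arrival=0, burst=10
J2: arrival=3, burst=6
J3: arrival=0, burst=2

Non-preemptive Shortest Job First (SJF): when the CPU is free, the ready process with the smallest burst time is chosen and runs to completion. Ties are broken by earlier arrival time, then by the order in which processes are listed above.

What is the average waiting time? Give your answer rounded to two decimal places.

3.67

Timeline: | J3 0-2 | J1 2-12 | J2 12-18 |
Completion: J1=12  J2=18  J3=2
Turnaround (C−A): J1=12  J2=15  J3=2
Waiting times: J1=2, J2=9, J3=0
Average waiting = (2+9+0) / 3 = 11/3 = 3.67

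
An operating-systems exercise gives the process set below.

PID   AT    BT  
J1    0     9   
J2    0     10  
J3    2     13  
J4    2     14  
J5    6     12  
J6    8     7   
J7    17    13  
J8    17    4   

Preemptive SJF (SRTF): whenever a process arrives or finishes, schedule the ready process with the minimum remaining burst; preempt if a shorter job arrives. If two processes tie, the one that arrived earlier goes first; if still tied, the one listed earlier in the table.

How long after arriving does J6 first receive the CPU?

Schedule: | J1 0-9 | J6 9-16 | J2 16-17 | J8 17-21 | J2 21-30 | J5 30-42 | J3 42-55 | J7 55-68 | J4 68-82 |
Completion: J1=9  J2=30  J3=55  J4=82  J5=42  J6=16  J7=68  J8=21
Response(J6) = first start − arrival = 9 − 8 = 1

1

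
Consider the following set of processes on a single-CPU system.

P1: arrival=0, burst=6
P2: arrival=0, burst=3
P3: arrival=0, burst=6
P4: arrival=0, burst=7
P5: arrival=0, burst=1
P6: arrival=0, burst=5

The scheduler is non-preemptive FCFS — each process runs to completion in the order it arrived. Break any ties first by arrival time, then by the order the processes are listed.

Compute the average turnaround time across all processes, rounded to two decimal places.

17.17

Gantt: | P1 0-6 | P2 6-9 | P3 9-15 | P4 15-22 | P5 22-23 | P6 23-28 |
Completion: P1=6  P2=9  P3=15  P4=22  P5=23  P6=28
Turnaround (C−A): P1=6  P2=9  P3=15  P4=22  P5=23  P6=28
Turnaround times: P1=6, P2=9, P3=15, P4=22, P5=23, P6=28
Average turnaround = (6+9+15+22+23+28) / 6 = 103/6 = 17.17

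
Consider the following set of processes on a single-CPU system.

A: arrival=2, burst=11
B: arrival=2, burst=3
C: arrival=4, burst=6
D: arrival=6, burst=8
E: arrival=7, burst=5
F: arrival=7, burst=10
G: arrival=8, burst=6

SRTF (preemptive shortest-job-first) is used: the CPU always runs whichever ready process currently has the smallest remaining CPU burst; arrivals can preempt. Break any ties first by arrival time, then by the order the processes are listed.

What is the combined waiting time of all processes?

Gantt: | idle 0-2 | B 2-5 | C 5-11 | E 11-16 | G 16-22 | D 22-30 | F 30-40 | A 40-51 |
Completion: A=51  B=5  C=11  D=30  E=16  F=40  G=22
Turnaround (C−A): A=49  B=3  C=7  D=24  E=9  F=33  G=14
Waiting = turnaround − burst: A=38, B=0, C=1, D=16, E=4, F=23, G=8
Total waiting = 38 + 0 + 1 + 16 + 4 + 23 + 8 = 90

90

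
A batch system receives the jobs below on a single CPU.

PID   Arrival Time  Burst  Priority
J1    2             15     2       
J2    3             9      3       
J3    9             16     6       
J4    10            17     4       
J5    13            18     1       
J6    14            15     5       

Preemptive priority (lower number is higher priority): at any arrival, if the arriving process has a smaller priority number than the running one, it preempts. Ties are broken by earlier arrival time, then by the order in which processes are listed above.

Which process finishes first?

Timeline: | idle 0-2 | J1 2-13 | J5 13-31 | J1 31-35 | J2 35-44 | J4 44-61 | J6 61-76 | J3 76-92 |
Completion: J1=35  J2=44  J3=92  J4=61  J5=31  J6=76
Turnaround (C−A): J1=33  J2=41  J3=83  J4=51  J5=18  J6=62
Finish order: J5 → J1 → J2 → J4 → J6 → J3

J5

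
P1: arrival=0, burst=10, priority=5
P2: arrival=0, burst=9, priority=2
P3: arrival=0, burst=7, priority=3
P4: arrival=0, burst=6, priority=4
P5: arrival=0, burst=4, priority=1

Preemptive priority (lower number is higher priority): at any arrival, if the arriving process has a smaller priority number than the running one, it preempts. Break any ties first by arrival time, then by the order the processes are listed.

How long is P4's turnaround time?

Gantt: | P5 0-4 | P2 4-13 | P3 13-20 | P4 20-26 | P1 26-36 |
Completion: P1=36  P2=13  P3=20  P4=26  P5=4
Turnaround (C−A): P1=36  P2=13  P3=20  P4=26  P5=4
Turnaround(P4) = completion − arrival = 26 − 0 = 26

26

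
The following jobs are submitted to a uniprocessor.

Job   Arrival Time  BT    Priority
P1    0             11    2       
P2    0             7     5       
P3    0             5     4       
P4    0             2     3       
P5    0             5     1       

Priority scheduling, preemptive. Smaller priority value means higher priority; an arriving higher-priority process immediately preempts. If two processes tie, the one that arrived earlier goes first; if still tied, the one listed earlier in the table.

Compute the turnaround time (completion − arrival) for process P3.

Schedule: | P5 0-5 | P1 5-16 | P4 16-18 | P3 18-23 | P2 23-30 |
Completion: P1=16  P2=30  P3=23  P4=18  P5=5
Turnaround(P3) = completion − arrival = 23 − 0 = 23

23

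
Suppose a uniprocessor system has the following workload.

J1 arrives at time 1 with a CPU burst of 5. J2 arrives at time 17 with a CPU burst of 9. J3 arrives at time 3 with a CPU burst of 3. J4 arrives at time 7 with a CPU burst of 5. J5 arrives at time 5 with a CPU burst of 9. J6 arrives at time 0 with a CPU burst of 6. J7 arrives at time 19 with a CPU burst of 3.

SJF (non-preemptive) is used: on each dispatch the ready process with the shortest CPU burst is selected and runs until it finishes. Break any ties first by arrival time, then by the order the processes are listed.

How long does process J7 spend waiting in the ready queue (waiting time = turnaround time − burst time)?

Schedule: | J6 0-6 | J3 6-9 | J1 9-14 | J4 14-19 | J7 19-22 | J5 22-31 | J2 31-40 |
Completion: J1=14  J2=40  J3=9  J4=19  J5=31  J6=6  J7=22
Turnaround (C−A): J1=13  J2=23  J3=6  J4=12  J5=26  J6=6  J7=3
Waiting(J7) = turnaround − burst = 3 − 3 = 0

0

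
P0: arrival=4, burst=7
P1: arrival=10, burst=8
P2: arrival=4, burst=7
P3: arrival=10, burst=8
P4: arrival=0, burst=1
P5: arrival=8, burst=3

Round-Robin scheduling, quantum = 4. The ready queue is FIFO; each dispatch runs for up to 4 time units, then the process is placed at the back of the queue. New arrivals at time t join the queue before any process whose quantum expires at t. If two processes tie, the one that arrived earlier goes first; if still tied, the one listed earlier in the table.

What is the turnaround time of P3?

Gantt: | P4 0-1 | idle 1-4 | P0 4-8 | P2 8-12 | P5 12-15 | P0 15-18 | P1 18-22 | P3 22-26 | P2 26-29 | P1 29-33 | P3 33-37 |
Completion: P0=18  P1=33  P2=29  P3=37  P4=1  P5=15
Turnaround (C−A): P0=14  P1=23  P2=25  P3=27  P4=1  P5=7
Turnaround(P3) = completion − arrival = 37 − 10 = 27

27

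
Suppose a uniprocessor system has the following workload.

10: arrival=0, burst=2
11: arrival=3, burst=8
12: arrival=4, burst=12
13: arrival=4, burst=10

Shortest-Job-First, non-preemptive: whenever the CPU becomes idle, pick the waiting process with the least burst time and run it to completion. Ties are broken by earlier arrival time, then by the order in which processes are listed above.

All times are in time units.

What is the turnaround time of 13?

17

Timeline: | 10 0-2 | idle 2-3 | 11 3-11 | 13 11-21 | 12 21-33 |
Completion: 10=2  11=11  12=33  13=21
Turnaround(13) = completion − arrival = 21 − 4 = 17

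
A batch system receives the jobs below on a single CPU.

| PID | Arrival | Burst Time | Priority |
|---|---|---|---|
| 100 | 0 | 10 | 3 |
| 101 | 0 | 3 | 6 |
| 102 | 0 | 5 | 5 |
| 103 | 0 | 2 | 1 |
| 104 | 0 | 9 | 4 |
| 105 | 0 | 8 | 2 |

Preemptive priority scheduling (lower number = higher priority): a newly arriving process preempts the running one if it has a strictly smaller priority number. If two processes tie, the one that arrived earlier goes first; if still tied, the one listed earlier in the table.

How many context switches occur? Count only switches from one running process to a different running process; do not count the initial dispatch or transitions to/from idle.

5

Timeline: | 103 0-2 | 105 2-10 | 100 10-20 | 104 20-29 | 102 29-34 | 101 34-37 |
Completion: 100=20  101=37  102=34  103=2  104=29  105=10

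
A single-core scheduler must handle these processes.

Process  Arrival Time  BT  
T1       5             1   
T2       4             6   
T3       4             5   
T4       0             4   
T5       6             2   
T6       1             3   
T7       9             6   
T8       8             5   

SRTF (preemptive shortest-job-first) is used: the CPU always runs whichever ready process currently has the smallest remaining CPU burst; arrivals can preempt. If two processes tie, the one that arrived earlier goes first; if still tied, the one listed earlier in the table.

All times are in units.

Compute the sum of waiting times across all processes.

Timeline: | T4 0-4 | T6 4-5 | T1 5-6 | T6 6-8 | T5 8-10 | T3 10-15 | T8 15-20 | T2 20-26 | T7 26-32 |
Completion: T1=6  T2=26  T3=15  T4=4  T5=10  T6=8  T7=32  T8=20
Turnaround (C−A): T1=1  T2=22  T3=11  T4=4  T5=4  T6=7  T7=23  T8=12
Waiting = turnaround − burst: T1=0, T2=16, T3=6, T4=0, T5=2, T6=4, T7=17, T8=7
Total waiting = 0 + 16 + 6 + 0 + 2 + 4 + 17 + 7 = 52

52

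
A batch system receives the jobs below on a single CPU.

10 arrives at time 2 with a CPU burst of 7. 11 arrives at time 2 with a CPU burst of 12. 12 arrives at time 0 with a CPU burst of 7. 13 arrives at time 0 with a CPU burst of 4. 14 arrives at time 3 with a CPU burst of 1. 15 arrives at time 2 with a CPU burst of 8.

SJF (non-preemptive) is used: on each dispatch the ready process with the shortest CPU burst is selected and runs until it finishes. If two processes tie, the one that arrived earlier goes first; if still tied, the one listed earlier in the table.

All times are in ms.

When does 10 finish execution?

19

Timeline: | 13 0-4 | 14 4-5 | 12 5-12 | 10 12-19 | 15 19-27 | 11 27-39 |
Completion: 10=19  11=39  12=12  13=4  14=5  15=27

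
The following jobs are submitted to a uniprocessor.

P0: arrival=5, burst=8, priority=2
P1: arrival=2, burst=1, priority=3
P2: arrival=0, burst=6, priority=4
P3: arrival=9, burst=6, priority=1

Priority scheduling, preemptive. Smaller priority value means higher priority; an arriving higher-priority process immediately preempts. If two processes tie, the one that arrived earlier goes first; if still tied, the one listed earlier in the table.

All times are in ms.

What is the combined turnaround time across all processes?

Schedule: | P2 0-2 | P1 2-3 | P2 3-5 | P0 5-9 | P3 9-15 | P0 15-19 | P2 19-21 |
Completion: P0=19  P1=3  P2=21  P3=15
Turnaround (C−A): P0=14  P1=1  P2=21  P3=6
Turnaround = completion − arrival: P0=14, P1=1, P2=21, P3=6
Total turnaround = 14 + 1 + 21 + 6 = 42

42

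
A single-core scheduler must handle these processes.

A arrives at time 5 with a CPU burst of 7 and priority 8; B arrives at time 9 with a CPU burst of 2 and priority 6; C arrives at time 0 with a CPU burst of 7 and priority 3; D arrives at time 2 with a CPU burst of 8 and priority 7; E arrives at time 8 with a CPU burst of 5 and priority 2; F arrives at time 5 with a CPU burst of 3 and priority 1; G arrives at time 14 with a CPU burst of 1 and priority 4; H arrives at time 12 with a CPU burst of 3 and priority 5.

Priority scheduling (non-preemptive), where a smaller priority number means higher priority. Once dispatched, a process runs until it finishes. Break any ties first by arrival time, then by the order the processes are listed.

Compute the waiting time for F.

2

Gantt: | C 0-7 | F 7-10 | E 10-15 | G 15-16 | H 16-19 | B 19-21 | D 21-29 | A 29-36 |
Completion: A=36  B=21  C=7  D=29  E=15  F=10  G=16  H=19
Waiting(F) = turnaround − burst = 5 − 3 = 2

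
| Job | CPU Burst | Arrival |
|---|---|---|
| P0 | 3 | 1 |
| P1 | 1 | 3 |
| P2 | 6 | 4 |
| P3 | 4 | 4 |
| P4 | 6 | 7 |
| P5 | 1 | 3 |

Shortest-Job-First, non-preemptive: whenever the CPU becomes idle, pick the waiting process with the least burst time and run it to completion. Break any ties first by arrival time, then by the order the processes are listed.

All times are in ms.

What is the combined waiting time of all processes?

20

Timeline: | idle 0-1 | P0 1-4 | P1 4-5 | P5 5-6 | P3 6-10 | P2 10-16 | P4 16-22 |
Completion: P0=4  P1=5  P2=16  P3=10  P4=22  P5=6
Turnaround (C−A): P0=3  P1=2  P2=12  P3=6  P4=15  P5=3
Waiting = turnaround − burst: P0=0, P1=1, P2=6, P3=2, P4=9, P5=2
Total waiting = 0 + 1 + 6 + 2 + 9 + 2 = 20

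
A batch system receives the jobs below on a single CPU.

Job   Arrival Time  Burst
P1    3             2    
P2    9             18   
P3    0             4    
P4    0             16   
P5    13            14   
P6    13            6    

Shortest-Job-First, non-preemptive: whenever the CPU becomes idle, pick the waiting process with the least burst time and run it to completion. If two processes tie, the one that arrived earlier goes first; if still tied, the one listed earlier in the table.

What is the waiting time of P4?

6

Schedule: | P3 0-4 | P1 4-6 | P4 6-22 | P6 22-28 | P5 28-42 | P2 42-60 |
Completion: P1=6  P2=60  P3=4  P4=22  P5=42  P6=28
Waiting(P4) = turnaround − burst = 22 − 16 = 6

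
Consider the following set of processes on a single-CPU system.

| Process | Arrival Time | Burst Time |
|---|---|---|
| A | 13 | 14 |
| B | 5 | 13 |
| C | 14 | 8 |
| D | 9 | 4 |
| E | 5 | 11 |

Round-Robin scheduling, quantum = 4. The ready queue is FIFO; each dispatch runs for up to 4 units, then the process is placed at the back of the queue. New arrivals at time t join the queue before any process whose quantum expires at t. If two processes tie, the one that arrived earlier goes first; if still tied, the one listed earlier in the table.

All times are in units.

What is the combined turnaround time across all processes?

Gantt: | idle 0-5 | B 5-9 | E 9-13 | D 13-17 | B 17-21 | A 21-25 | E 25-29 | C 29-33 | B 33-37 | A 37-41 | E 41-44 | C 44-48 | B 48-49 | A 49-55 |
Completion: A=55  B=49  C=48  D=17  E=44
Turnaround = completion − arrival: A=42, B=44, C=34, D=8, E=39
Total turnaround = 42 + 44 + 34 + 8 + 39 = 167

167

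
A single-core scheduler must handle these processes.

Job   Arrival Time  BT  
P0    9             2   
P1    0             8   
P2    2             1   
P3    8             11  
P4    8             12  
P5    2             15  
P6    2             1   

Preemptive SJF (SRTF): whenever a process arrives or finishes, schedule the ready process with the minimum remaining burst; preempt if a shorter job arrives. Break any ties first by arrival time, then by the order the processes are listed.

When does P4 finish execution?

35

Gantt: | P1 0-2 | P2 2-3 | P6 3-4 | P1 4-10 | P0 10-12 | P3 12-23 | P4 23-35 | P5 35-50 |
Completion: P0=12  P1=10  P2=3  P3=23  P4=35  P5=50  P6=4
Turnaround (C−A): P0=3  P1=10  P2=1  P3=15  P4=27  P5=48  P6=2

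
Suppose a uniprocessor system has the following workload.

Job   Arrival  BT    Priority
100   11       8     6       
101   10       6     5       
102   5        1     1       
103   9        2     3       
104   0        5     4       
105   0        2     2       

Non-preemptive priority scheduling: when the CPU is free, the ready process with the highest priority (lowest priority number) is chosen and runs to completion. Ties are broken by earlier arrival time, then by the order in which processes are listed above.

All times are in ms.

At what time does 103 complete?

11

Schedule: | 105 0-2 | 104 2-7 | 102 7-8 | idle 8-9 | 103 9-11 | 101 11-17 | 100 17-25 |
Completion: 100=25  101=17  102=8  103=11  104=7  105=2
Turnaround (C−A): 100=14  101=7  102=3  103=2  104=7  105=2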